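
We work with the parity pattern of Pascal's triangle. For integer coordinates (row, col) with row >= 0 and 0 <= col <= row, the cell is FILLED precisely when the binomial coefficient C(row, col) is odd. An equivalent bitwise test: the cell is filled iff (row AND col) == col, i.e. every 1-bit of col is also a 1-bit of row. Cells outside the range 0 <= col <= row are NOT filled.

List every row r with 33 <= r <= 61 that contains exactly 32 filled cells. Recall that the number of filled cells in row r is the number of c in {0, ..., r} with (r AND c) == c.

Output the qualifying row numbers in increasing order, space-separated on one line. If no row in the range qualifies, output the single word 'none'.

Answer: 47 55 59 61

Derivation:
Row r has 2^popcount(r) filled cells, so we need popcount(r) = log2(32) = 5.
Scan r = 33..61 and keep those with exactly 5 one-bits:
r=33=100001 popcount=2 -> skip
r=34=100010 popcount=2 -> skip
r=35=100011 popcount=3 -> skip
r=36=100100 popcount=2 -> skip
r=37=100101 popcount=3 -> skip
r=38=100110 popcount=3 -> skip
r=39=100111 popcount=4 -> skip
r=40=101000 popcount=2 -> skip
r=41=101001 popcount=3 -> skip
r=42=101010 popcount=3 -> skip
r=43=101011 popcount=4 -> skip
r=44=101100 popcount=3 -> skip
r=45=101101 popcount=4 -> skip
r=46=101110 popcount=4 -> skip
r=47=101111 popcount=5 -> KEEP
r=48=110000 popcount=2 -> skip
r=49=110001 popcount=3 -> skip
r=50=110010 popcount=3 -> skip
r=51=110011 popcount=4 -> skip
r=52=110100 popcount=3 -> skip
r=53=110101 popcount=4 -> skip
r=54=110110 popcount=4 -> skip
r=55=110111 popcount=5 -> KEEP
r=56=111000 popcount=3 -> skip
r=57=111001 popcount=4 -> skip
r=58=111010 popcount=4 -> skip
r=59=111011 popcount=5 -> KEEP
r=60=111100 popcount=4 -> skip
r=61=111101 popcount=5 -> KEEP
Kept rows: 47 55 59 61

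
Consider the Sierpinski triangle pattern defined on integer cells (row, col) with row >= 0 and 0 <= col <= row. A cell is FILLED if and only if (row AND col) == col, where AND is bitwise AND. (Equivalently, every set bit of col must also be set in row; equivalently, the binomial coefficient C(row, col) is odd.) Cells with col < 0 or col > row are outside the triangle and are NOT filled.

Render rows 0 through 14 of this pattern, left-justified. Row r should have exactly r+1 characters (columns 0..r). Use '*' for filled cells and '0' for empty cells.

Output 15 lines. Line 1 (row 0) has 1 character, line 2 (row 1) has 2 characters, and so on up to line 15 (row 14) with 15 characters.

Answer: *
**
*0*
****
*000*
**00**
*0*0*0*
********
*0000000*
**000000**
*0*00000*0*
****0000****
*000*000*000*
**00**00**00**
*0*0*0*0*0*0*0*

Derivation:
r0=0: *
r1=1: **
r2=10: *0*
r3=11: ****
r4=100: *000*
r5=101: **00**
r6=110: *0*0*0*
r7=111: ********
r8=1000: *0000000*
r9=1001: **000000**
r10=1010: *0*00000*0*
r11=1011: ****0000****
r12=1100: *000*000*000*
r13=1101: **00**00**00**
r14=1110: *0*0*0*0*0*0*0*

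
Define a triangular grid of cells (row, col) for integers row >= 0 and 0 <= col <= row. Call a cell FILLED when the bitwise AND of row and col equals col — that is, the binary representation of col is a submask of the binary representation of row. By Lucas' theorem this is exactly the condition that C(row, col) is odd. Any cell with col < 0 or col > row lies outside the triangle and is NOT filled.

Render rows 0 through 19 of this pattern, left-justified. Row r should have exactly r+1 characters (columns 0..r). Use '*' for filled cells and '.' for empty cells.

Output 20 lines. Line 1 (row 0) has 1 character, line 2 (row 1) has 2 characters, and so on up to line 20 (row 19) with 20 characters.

r0=0: *
r1=1: **
r2=10: *.*
r3=11: ****
r4=100: *...*
r5=101: **..**
r6=110: *.*.*.*
r7=111: ********
r8=1000: *.......*
r9=1001: **......**
r10=1010: *.*.....*.*
r11=1011: ****....****
r12=1100: *...*...*...*
r13=1101: **..**..**..**
r14=1110: *.*.*.*.*.*.*.*
r15=1111: ****************
r16=10000: *...............*
r17=10001: **..............**
r18=10010: *.*.............*.*
r19=10011: ****............****

Answer: *
**
*.*
****
*...*
**..**
*.*.*.*
********
*.......*
**......**
*.*.....*.*
****....****
*...*...*...*
**..**..**..**
*.*.*.*.*.*.*.*
****************
*...............*
**..............**
*.*.............*.*
****............****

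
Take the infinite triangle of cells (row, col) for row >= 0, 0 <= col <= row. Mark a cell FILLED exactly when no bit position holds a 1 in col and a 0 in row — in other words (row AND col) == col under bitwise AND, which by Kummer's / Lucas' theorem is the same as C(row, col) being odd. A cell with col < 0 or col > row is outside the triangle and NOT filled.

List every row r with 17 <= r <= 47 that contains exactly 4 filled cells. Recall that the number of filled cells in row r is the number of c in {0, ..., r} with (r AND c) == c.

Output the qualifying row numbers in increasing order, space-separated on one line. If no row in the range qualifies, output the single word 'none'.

Answer: 17 18 20 24 33 34 36 40

Derivation:
Row r has 2^popcount(r) filled cells, so we need popcount(r) = log2(4) = 2.
Scan r = 17..47 and keep those with exactly 2 one-bits:
r=17=10001 popcount=2 -> KEEP
r=18=10010 popcount=2 -> KEEP
r=19=10011 popcount=3 -> skip
r=20=10100 popcount=2 -> KEEP
r=21=10101 popcount=3 -> skip
r=22=10110 popcount=3 -> skip
r=23=10111 popcount=4 -> skip
r=24=11000 popcount=2 -> KEEP
r=25=11001 popcount=3 -> skip
r=26=11010 popcount=3 -> skip
r=27=11011 popcount=4 -> skip
r=28=11100 popcount=3 -> skip
r=29=11101 popcount=4 -> skip
r=30=11110 popcount=4 -> skip
r=31=11111 popcount=5 -> skip
r=32=100000 popcount=1 -> skip
r=33=100001 popcount=2 -> KEEP
r=34=100010 popcount=2 -> KEEP
r=35=100011 popcount=3 -> skip
r=36=100100 popcount=2 -> KEEP
r=37=100101 popcount=3 -> skip
r=38=100110 popcount=3 -> skip
r=39=100111 popcount=4 -> skip
r=40=101000 popcount=2 -> KEEP
r=41=101001 popcount=3 -> skip
r=42=101010 popcount=3 -> skip
r=43=101011 popcount=4 -> skip
r=44=101100 popcount=3 -> skip
r=45=101101 popcount=4 -> skip
r=46=101110 popcount=4 -> skip
r=47=101111 popcount=5 -> skip
Kept rows: 17 18 20 24 33 34 36 40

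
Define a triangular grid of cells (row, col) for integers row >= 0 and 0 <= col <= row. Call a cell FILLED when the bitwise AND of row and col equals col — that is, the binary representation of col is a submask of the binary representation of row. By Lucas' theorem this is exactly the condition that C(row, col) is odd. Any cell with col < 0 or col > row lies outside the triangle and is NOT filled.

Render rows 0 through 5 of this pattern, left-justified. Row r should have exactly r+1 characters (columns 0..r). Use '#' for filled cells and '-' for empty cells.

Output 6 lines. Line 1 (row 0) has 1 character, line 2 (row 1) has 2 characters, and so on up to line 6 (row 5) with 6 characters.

r0=0: #
r1=1: ##
r2=10: #-#
r3=11: ####
r4=100: #---#
r5=101: ##--##

Answer: #
##
#-#
####
#---#
##--##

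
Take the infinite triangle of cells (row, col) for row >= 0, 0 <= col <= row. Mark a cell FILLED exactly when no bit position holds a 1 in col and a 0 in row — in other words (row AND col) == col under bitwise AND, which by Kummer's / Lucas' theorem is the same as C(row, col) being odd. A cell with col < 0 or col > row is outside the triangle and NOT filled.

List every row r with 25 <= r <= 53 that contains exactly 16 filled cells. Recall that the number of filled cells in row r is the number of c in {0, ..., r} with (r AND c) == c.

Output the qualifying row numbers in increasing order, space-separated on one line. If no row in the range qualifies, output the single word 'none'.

Row r has 2^popcount(r) filled cells, so we need popcount(r) = log2(16) = 4.
Scan r = 25..53 and keep those with exactly 4 one-bits:
r=25=11001 popcount=3 -> skip
r=26=11010 popcount=3 -> skip
r=27=11011 popcount=4 -> KEEP
r=28=11100 popcount=3 -> skip
r=29=11101 popcount=4 -> KEEP
r=30=11110 popcount=4 -> KEEP
r=31=11111 popcount=5 -> skip
r=32=100000 popcount=1 -> skip
r=33=100001 popcount=2 -> skip
r=34=100010 popcount=2 -> skip
r=35=100011 popcount=3 -> skip
r=36=100100 popcount=2 -> skip
r=37=100101 popcount=3 -> skip
r=38=100110 popcount=3 -> skip
r=39=100111 popcount=4 -> KEEP
r=40=101000 popcount=2 -> skip
r=41=101001 popcount=3 -> skip
r=42=101010 popcount=3 -> skip
r=43=101011 popcount=4 -> KEEP
r=44=101100 popcount=3 -> skip
r=45=101101 popcount=4 -> KEEP
r=46=101110 popcount=4 -> KEEP
r=47=101111 popcount=5 -> skip
r=48=110000 popcount=2 -> skip
r=49=110001 popcount=3 -> skip
r=50=110010 popcount=3 -> skip
r=51=110011 popcount=4 -> KEEP
r=52=110100 popcount=3 -> skip
r=53=110101 popcount=4 -> KEEP
Kept rows: 27 29 30 39 43 45 46 51 53

Answer: 27 29 30 39 43 45 46 51 53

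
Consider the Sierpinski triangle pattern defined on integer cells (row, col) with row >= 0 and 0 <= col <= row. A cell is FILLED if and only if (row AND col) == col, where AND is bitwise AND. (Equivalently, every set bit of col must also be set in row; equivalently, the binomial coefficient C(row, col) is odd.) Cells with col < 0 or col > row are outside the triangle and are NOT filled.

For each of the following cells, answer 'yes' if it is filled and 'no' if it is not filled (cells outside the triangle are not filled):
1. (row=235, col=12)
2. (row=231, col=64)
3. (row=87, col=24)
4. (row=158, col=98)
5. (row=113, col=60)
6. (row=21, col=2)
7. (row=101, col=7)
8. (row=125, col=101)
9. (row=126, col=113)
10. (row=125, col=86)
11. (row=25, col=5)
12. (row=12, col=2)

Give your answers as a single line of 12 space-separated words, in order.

(235,12): row=0b11101011, col=0b1100, row AND col = 0b1000 = 8; 8 != 12 -> empty
(231,64): row=0b11100111, col=0b1000000, row AND col = 0b1000000 = 64; 64 == 64 -> filled
(87,24): row=0b1010111, col=0b11000, row AND col = 0b10000 = 16; 16 != 24 -> empty
(158,98): row=0b10011110, col=0b1100010, row AND col = 0b10 = 2; 2 != 98 -> empty
(113,60): row=0b1110001, col=0b111100, row AND col = 0b110000 = 48; 48 != 60 -> empty
(21,2): row=0b10101, col=0b10, row AND col = 0b0 = 0; 0 != 2 -> empty
(101,7): row=0b1100101, col=0b111, row AND col = 0b101 = 5; 5 != 7 -> empty
(125,101): row=0b1111101, col=0b1100101, row AND col = 0b1100101 = 101; 101 == 101 -> filled
(126,113): row=0b1111110, col=0b1110001, row AND col = 0b1110000 = 112; 112 != 113 -> empty
(125,86): row=0b1111101, col=0b1010110, row AND col = 0b1010100 = 84; 84 != 86 -> empty
(25,5): row=0b11001, col=0b101, row AND col = 0b1 = 1; 1 != 5 -> empty
(12,2): row=0b1100, col=0b10, row AND col = 0b0 = 0; 0 != 2 -> empty

Answer: no yes no no no no no yes no no no no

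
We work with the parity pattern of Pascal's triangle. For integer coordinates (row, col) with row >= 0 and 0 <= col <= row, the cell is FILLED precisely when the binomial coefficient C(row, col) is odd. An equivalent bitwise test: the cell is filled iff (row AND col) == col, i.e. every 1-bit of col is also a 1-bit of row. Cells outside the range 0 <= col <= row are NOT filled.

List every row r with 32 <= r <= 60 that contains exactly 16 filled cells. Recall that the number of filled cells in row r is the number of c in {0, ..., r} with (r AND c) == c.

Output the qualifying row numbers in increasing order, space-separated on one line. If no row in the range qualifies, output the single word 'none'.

Row r has 2^popcount(r) filled cells, so we need popcount(r) = log2(16) = 4.
Scan r = 32..60 and keep those with exactly 4 one-bits:
r=32=100000 popcount=1 -> skip
r=33=100001 popcount=2 -> skip
r=34=100010 popcount=2 -> skip
r=35=100011 popcount=3 -> skip
r=36=100100 popcount=2 -> skip
r=37=100101 popcount=3 -> skip
r=38=100110 popcount=3 -> skip
r=39=100111 popcount=4 -> KEEP
r=40=101000 popcount=2 -> skip
r=41=101001 popcount=3 -> skip
r=42=101010 popcount=3 -> skip
r=43=101011 popcount=4 -> KEEP
r=44=101100 popcount=3 -> skip
r=45=101101 popcount=4 -> KEEP
r=46=101110 popcount=4 -> KEEP
r=47=101111 popcount=5 -> skip
r=48=110000 popcount=2 -> skip
r=49=110001 popcount=3 -> skip
r=50=110010 popcount=3 -> skip
r=51=110011 popcount=4 -> KEEP
r=52=110100 popcount=3 -> skip
r=53=110101 popcount=4 -> KEEP
r=54=110110 popcount=4 -> KEEP
r=55=110111 popcount=5 -> skip
r=56=111000 popcount=3 -> skip
r=57=111001 popcount=4 -> KEEP
r=58=111010 popcount=4 -> KEEP
r=59=111011 popcount=5 -> skip
r=60=111100 popcount=4 -> KEEP
Kept rows: 39 43 45 46 51 53 54 57 58 60

Answer: 39 43 45 46 51 53 54 57 58 60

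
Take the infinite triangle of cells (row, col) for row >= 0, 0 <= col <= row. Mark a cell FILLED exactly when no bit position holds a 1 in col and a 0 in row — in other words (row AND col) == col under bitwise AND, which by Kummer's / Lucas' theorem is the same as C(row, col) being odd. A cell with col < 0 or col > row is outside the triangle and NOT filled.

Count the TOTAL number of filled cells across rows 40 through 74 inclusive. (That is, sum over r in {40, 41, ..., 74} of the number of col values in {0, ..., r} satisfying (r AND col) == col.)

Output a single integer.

Answer: 506

Derivation:
r40=101000 pc2: +4 =4
r41=101001 pc3: +8 =12
r42=101010 pc3: +8 =20
r43=101011 pc4: +16 =36
r44=101100 pc3: +8 =44
r45=101101 pc4: +16 =60
r46=101110 pc4: +16 =76
r47=101111 pc5: +32 =108
r48=110000 pc2: +4 =112
r49=110001 pc3: +8 =120
r50=110010 pc3: +8 =128
r51=110011 pc4: +16 =144
r52=110100 pc3: +8 =152
r53=110101 pc4: +16 =168
r54=110110 pc4: +16 =184
r55=110111 pc5: +32 =216
r56=111000 pc3: +8 =224
r57=111001 pc4: +16 =240
r58=111010 pc4: +16 =256
r59=111011 pc5: +32 =288
r60=111100 pc4: +16 =304
r61=111101 pc5: +32 =336
r62=111110 pc5: +32 =368
r63=111111 pc6: +64 =432
r64=1000000 pc1: +2 =434
r65=1000001 pc2: +4 =438
r66=1000010 pc2: +4 =442
r67=1000011 pc3: +8 =450
r68=1000100 pc2: +4 =454
r69=1000101 pc3: +8 =462
r70=1000110 pc3: +8 =470
r71=1000111 pc4: +16 =486
r72=1001000 pc2: +4 =490
r73=1001001 pc3: +8 =498
r74=1001010 pc3: +8 =506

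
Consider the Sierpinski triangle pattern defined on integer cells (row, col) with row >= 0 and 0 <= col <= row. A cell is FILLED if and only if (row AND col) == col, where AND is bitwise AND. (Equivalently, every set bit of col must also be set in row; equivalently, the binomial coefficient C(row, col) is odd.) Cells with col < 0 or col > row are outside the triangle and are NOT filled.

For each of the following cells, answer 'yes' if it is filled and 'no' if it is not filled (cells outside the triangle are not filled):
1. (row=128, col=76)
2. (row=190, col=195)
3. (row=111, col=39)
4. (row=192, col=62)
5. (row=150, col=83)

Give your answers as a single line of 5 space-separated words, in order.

Answer: no no yes no no

Derivation:
(128,76): row=0b10000000, col=0b1001100, row AND col = 0b0 = 0; 0 != 76 -> empty
(190,195): col outside [0, 190] -> not filled
(111,39): row=0b1101111, col=0b100111, row AND col = 0b100111 = 39; 39 == 39 -> filled
(192,62): row=0b11000000, col=0b111110, row AND col = 0b0 = 0; 0 != 62 -> empty
(150,83): row=0b10010110, col=0b1010011, row AND col = 0b10010 = 18; 18 != 83 -> empty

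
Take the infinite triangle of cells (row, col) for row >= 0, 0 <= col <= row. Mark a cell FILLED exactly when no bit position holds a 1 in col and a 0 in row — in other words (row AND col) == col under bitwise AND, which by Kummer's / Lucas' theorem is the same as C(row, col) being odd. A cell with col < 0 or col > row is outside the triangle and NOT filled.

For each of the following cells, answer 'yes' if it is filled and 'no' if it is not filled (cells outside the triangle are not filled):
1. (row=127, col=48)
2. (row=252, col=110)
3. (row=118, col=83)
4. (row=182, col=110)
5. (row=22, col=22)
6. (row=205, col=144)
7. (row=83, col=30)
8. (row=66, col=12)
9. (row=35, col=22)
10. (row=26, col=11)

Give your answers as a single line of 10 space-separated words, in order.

Answer: yes no no no yes no no no no no

Derivation:
(127,48): row=0b1111111, col=0b110000, row AND col = 0b110000 = 48; 48 == 48 -> filled
(252,110): row=0b11111100, col=0b1101110, row AND col = 0b1101100 = 108; 108 != 110 -> empty
(118,83): row=0b1110110, col=0b1010011, row AND col = 0b1010010 = 82; 82 != 83 -> empty
(182,110): row=0b10110110, col=0b1101110, row AND col = 0b100110 = 38; 38 != 110 -> empty
(22,22): row=0b10110, col=0b10110, row AND col = 0b10110 = 22; 22 == 22 -> filled
(205,144): row=0b11001101, col=0b10010000, row AND col = 0b10000000 = 128; 128 != 144 -> empty
(83,30): row=0b1010011, col=0b11110, row AND col = 0b10010 = 18; 18 != 30 -> empty
(66,12): row=0b1000010, col=0b1100, row AND col = 0b0 = 0; 0 != 12 -> empty
(35,22): row=0b100011, col=0b10110, row AND col = 0b10 = 2; 2 != 22 -> empty
(26,11): row=0b11010, col=0b1011, row AND col = 0b1010 = 10; 10 != 11 -> empty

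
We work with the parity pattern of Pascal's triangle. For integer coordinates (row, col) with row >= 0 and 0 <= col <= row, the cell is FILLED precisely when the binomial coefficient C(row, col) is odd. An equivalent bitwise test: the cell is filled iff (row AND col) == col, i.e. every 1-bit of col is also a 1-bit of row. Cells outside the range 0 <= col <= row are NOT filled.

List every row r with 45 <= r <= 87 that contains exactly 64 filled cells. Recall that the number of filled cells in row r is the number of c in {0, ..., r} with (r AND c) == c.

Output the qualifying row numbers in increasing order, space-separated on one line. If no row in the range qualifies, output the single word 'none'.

Row r has 2^popcount(r) filled cells, so we need popcount(r) = log2(64) = 6.
Scan r = 45..87 and keep those with exactly 6 one-bits:
r=45=101101 popcount=4 -> skip
r=46=101110 popcount=4 -> skip
r=47=101111 popcount=5 -> skip
r=48=110000 popcount=2 -> skip
r=49=110001 popcount=3 -> skip
r=50=110010 popcount=3 -> skip
r=51=110011 popcount=4 -> skip
r=52=110100 popcount=3 -> skip
r=53=110101 popcount=4 -> skip
r=54=110110 popcount=4 -> skip
r=55=110111 popcount=5 -> skip
r=56=111000 popcount=3 -> skip
r=57=111001 popcount=4 -> skip
r=58=111010 popcount=4 -> skip
r=59=111011 popcount=5 -> skip
r=60=111100 popcount=4 -> skip
r=61=111101 popcount=5 -> skip
r=62=111110 popcount=5 -> skip
r=63=111111 popcount=6 -> KEEP
r=64=1000000 popcount=1 -> skip
r=65=1000001 popcount=2 -> skip
r=66=1000010 popcount=2 -> skip
r=67=1000011 popcount=3 -> skip
r=68=1000100 popcount=2 -> skip
r=69=1000101 popcount=3 -> skip
r=70=1000110 popcount=3 -> skip
r=71=1000111 popcount=4 -> skip
r=72=1001000 popcount=2 -> skip
r=73=1001001 popcount=3 -> skip
r=74=1001010 popcount=3 -> skip
r=75=1001011 popcount=4 -> skip
r=76=1001100 popcount=3 -> skip
r=77=1001101 popcount=4 -> skip
r=78=1001110 popcount=4 -> skip
r=79=1001111 popcount=5 -> skip
r=80=1010000 popcount=2 -> skip
r=81=1010001 popcount=3 -> skip
r=82=1010010 popcount=3 -> skip
r=83=1010011 popcount=4 -> skip
r=84=1010100 popcount=3 -> skip
r=85=1010101 popcount=4 -> skip
r=86=1010110 popcount=4 -> skip
r=87=1010111 popcount=5 -> skip
Kept rows: 63

Answer: 63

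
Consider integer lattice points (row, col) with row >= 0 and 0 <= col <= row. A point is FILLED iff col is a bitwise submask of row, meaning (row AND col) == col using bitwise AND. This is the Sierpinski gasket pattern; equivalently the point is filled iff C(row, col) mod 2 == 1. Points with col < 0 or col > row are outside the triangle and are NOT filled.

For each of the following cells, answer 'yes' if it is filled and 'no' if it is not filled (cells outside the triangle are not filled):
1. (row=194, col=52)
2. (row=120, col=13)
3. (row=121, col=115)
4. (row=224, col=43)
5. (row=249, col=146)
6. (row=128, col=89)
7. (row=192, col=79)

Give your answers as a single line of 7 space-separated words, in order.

(194,52): row=0b11000010, col=0b110100, row AND col = 0b0 = 0; 0 != 52 -> empty
(120,13): row=0b1111000, col=0b1101, row AND col = 0b1000 = 8; 8 != 13 -> empty
(121,115): row=0b1111001, col=0b1110011, row AND col = 0b1110001 = 113; 113 != 115 -> empty
(224,43): row=0b11100000, col=0b101011, row AND col = 0b100000 = 32; 32 != 43 -> empty
(249,146): row=0b11111001, col=0b10010010, row AND col = 0b10010000 = 144; 144 != 146 -> empty
(128,89): row=0b10000000, col=0b1011001, row AND col = 0b0 = 0; 0 != 89 -> empty
(192,79): row=0b11000000, col=0b1001111, row AND col = 0b1000000 = 64; 64 != 79 -> empty

Answer: no no no no no no no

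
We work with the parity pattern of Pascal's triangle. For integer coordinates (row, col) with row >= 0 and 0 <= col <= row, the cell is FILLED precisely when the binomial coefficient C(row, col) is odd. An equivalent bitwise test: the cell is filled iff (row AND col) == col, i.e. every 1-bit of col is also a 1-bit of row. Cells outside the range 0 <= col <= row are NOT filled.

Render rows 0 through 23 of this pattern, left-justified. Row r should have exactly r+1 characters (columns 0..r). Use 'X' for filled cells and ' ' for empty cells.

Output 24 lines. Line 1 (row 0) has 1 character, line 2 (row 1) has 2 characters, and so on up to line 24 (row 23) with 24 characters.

Answer: X
XX
X X
XXXX
X   X
XX  XX
X X X X
XXXXXXXX
X       X
XX      XX
X X     X X
XXXX    XXXX
X   X   X   X
XX  XX  XX  XX
X X X X X X X X
XXXXXXXXXXXXXXXX
X               X
XX              XX
X X             X X
XXXX            XXXX
X   X           X   X
XX  XX          XX  XX
X X X X         X X X X
XXXXXXXX        XXXXXXXX

Derivation:
r0=0: X
r1=1: XX
r2=10: X X
r3=11: XXXX
r4=100: X   X
r5=101: XX  XX
r6=110: X X X X
r7=111: XXXXXXXX
r8=1000: X       X
r9=1001: XX      XX
r10=1010: X X     X X
r11=1011: XXXX    XXXX
r12=1100: X   X   X   X
r13=1101: XX  XX  XX  XX
r14=1110: X X X X X X X X
r15=1111: XXXXXXXXXXXXXXXX
r16=10000: X               X
r17=10001: XX              XX
r18=10010: X X             X X
r19=10011: XXXX            XXXX
r20=10100: X   X           X   X
r21=10101: XX  XX          XX  XX
r22=10110: X X X X         X X X X
r23=10111: XXXXXXXX        XXXXXXXX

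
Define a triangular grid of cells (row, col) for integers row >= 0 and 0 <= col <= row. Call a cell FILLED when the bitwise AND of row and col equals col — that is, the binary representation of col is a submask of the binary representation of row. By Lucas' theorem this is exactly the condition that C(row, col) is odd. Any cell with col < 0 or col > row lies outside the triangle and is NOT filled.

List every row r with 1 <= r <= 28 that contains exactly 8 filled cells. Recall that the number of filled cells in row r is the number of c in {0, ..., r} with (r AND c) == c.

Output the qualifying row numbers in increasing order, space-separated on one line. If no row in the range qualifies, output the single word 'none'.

Answer: 7 11 13 14 19 21 22 25 26 28

Derivation:
Row r has 2^popcount(r) filled cells, so we need popcount(r) = log2(8) = 3.
Scan r = 1..28 and keep those with exactly 3 one-bits:
r=1=1 popcount=1 -> skip
r=2=10 popcount=1 -> skip
r=3=11 popcount=2 -> skip
r=4=100 popcount=1 -> skip
r=5=101 popcount=2 -> skip
r=6=110 popcount=2 -> skip
r=7=111 popcount=3 -> KEEP
r=8=1000 popcount=1 -> skip
r=9=1001 popcount=2 -> skip
r=10=1010 popcount=2 -> skip
r=11=1011 popcount=3 -> KEEP
r=12=1100 popcount=2 -> skip
r=13=1101 popcount=3 -> KEEP
r=14=1110 popcount=3 -> KEEP
r=15=1111 popcount=4 -> skip
r=16=10000 popcount=1 -> skip
r=17=10001 popcount=2 -> skip
r=18=10010 popcount=2 -> skip
r=19=10011 popcount=3 -> KEEP
r=20=10100 popcount=2 -> skip
r=21=10101 popcount=3 -> KEEP
r=22=10110 popcount=3 -> KEEP
r=23=10111 popcount=4 -> skip
r=24=11000 popcount=2 -> skip
r=25=11001 popcount=3 -> KEEP
r=26=11010 popcount=3 -> KEEP
r=27=11011 popcount=4 -> skip
r=28=11100 popcount=3 -> KEEP
Kept rows: 7 11 13 14 19 21 22 25 26 28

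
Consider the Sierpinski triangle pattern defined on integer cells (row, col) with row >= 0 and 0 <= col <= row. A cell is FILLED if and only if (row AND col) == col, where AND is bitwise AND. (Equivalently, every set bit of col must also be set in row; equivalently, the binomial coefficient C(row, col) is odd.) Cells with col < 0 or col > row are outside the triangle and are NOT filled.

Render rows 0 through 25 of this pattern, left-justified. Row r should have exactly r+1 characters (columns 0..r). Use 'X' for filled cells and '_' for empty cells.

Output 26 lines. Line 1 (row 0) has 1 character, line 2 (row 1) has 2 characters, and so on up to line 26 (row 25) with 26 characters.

r0=0: X
r1=1: XX
r2=10: X_X
r3=11: XXXX
r4=100: X___X
r5=101: XX__XX
r6=110: X_X_X_X
r7=111: XXXXXXXX
r8=1000: X_______X
r9=1001: XX______XX
r10=1010: X_X_____X_X
r11=1011: XXXX____XXXX
r12=1100: X___X___X___X
r13=1101: XX__XX__XX__XX
r14=1110: X_X_X_X_X_X_X_X
r15=1111: XXXXXXXXXXXXXXXX
r16=10000: X_______________X
r17=10001: XX______________XX
r18=10010: X_X_____________X_X
r19=10011: XXXX____________XXXX
r20=10100: X___X___________X___X
r21=10101: XX__XX__________XX__XX
r22=10110: X_X_X_X_________X_X_X_X
r23=10111: XXXXXXXX________XXXXXXXX
r24=11000: X_______X_______X_______X
r25=11001: XX______XX______XX______XX

Answer: X
XX
X_X
XXXX
X___X
XX__XX
X_X_X_X
XXXXXXXX
X_______X
XX______XX
X_X_____X_X
XXXX____XXXX
X___X___X___X
XX__XX__XX__XX
X_X_X_X_X_X_X_X
XXXXXXXXXXXXXXXX
X_______________X
XX______________XX
X_X_____________X_X
XXXX____________XXXX
X___X___________X___X
XX__XX__________XX__XX
X_X_X_X_________X_X_X_X
XXXXXXXX________XXXXXXXX
X_______X_______X_______X
XX______XX______XX______XX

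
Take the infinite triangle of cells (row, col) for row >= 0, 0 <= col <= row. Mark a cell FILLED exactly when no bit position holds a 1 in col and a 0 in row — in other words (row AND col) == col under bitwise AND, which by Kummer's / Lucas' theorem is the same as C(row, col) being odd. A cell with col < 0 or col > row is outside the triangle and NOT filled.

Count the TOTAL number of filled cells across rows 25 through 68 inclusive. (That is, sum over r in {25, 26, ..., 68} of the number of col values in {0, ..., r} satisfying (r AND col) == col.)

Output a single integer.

Answer: 612

Derivation:
r25=11001 pc3: +8 =8
r26=11010 pc3: +8 =16
r27=11011 pc4: +16 =32
r28=11100 pc3: +8 =40
r29=11101 pc4: +16 =56
r30=11110 pc4: +16 =72
r31=11111 pc5: +32 =104
r32=100000 pc1: +2 =106
r33=100001 pc2: +4 =110
r34=100010 pc2: +4 =114
r35=100011 pc3: +8 =122
r36=100100 pc2: +4 =126
r37=100101 pc3: +8 =134
r38=100110 pc3: +8 =142
r39=100111 pc4: +16 =158
r40=101000 pc2: +4 =162
r41=101001 pc3: +8 =170
r42=101010 pc3: +8 =178
r43=101011 pc4: +16 =194
r44=101100 pc3: +8 =202
r45=101101 pc4: +16 =218
r46=101110 pc4: +16 =234
r47=101111 pc5: +32 =266
r48=110000 pc2: +4 =270
r49=110001 pc3: +8 =278
r50=110010 pc3: +8 =286
r51=110011 pc4: +16 =302
r52=110100 pc3: +8 =310
r53=110101 pc4: +16 =326
r54=110110 pc4: +16 =342
r55=110111 pc5: +32 =374
r56=111000 pc3: +8 =382
r57=111001 pc4: +16 =398
r58=111010 pc4: +16 =414
r59=111011 pc5: +32 =446
r60=111100 pc4: +16 =462
r61=111101 pc5: +32 =494
r62=111110 pc5: +32 =526
r63=111111 pc6: +64 =590
r64=1000000 pc1: +2 =592
r65=1000001 pc2: +4 =596
r66=1000010 pc2: +4 =600
r67=1000011 pc3: +8 =608
r68=1000100 pc2: +4 =612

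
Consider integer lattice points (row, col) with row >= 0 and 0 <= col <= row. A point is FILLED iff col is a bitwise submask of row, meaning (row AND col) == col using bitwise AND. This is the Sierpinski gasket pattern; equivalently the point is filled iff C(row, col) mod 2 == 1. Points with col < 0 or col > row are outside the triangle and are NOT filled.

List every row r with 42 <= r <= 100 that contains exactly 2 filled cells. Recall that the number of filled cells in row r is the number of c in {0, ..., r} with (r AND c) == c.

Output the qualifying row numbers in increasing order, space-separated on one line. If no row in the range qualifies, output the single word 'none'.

Row r has 2^popcount(r) filled cells, so we need popcount(r) = log2(2) = 1.
Scan r = 42..100 and keep those with exactly 1 one-bits:
r=42=101010 popcount=3 -> skip
r=43=101011 popcount=4 -> skip
r=44=101100 popcount=3 -> skip
r=45=101101 popcount=4 -> skip
r=46=101110 popcount=4 -> skip
r=47=101111 popcount=5 -> skip
r=48=110000 popcount=2 -> skip
r=49=110001 popcount=3 -> skip
r=50=110010 popcount=3 -> skip
r=51=110011 popcount=4 -> skip
r=52=110100 popcount=3 -> skip
r=53=110101 popcount=4 -> skip
r=54=110110 popcount=4 -> skip
r=55=110111 popcount=5 -> skip
r=56=111000 popcount=3 -> skip
r=57=111001 popcount=4 -> skip
r=58=111010 popcount=4 -> skip
r=59=111011 popcount=5 -> skip
r=60=111100 popcount=4 -> skip
r=61=111101 popcount=5 -> skip
r=62=111110 popcount=5 -> skip
r=63=111111 popcount=6 -> skip
r=64=1000000 popcount=1 -> KEEP
r=65=1000001 popcount=2 -> skip
r=66=1000010 popcount=2 -> skip
r=67=1000011 popcount=3 -> skip
r=68=1000100 popcount=2 -> skip
r=69=1000101 popcount=3 -> skip
r=70=1000110 popcount=3 -> skip
r=71=1000111 popcount=4 -> skip
r=72=1001000 popcount=2 -> skip
r=73=1001001 popcount=3 -> skip
r=74=1001010 popcount=3 -> skip
r=75=1001011 popcount=4 -> skip
r=76=1001100 popcount=3 -> skip
r=77=1001101 popcount=4 -> skip
r=78=1001110 popcount=4 -> skip
r=79=1001111 popcount=5 -> skip
r=80=1010000 popcount=2 -> skip
r=81=1010001 popcount=3 -> skip
r=82=1010010 popcount=3 -> skip
r=83=1010011 popcount=4 -> skip
r=84=1010100 popcount=3 -> skip
r=85=1010101 popcount=4 -> skip
r=86=1010110 popcount=4 -> skip
r=87=1010111 popcount=5 -> skip
r=88=1011000 popcount=3 -> skip
r=89=1011001 popcount=4 -> skip
r=90=1011010 popcount=4 -> skip
r=91=1011011 popcount=5 -> skip
r=92=1011100 popcount=4 -> skip
r=93=1011101 popcount=5 -> skip
r=94=1011110 popcount=5 -> skip
r=95=1011111 popcount=6 -> skip
r=96=1100000 popcount=2 -> skip
r=97=1100001 popcount=3 -> skip
r=98=1100010 popcount=3 -> skip
r=99=1100011 popcount=4 -> skip
r=100=1100100 popcount=3 -> skip
Kept rows: 64

Answer: 64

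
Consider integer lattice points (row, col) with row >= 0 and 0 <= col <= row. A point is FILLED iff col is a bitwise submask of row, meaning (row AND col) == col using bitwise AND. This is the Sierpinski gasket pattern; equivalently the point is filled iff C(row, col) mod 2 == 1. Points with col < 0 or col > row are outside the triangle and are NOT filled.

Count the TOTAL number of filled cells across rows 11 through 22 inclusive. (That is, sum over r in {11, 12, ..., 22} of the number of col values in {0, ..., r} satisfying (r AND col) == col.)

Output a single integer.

r11=1011 pc3: +8 =8
r12=1100 pc2: +4 =12
r13=1101 pc3: +8 =20
r14=1110 pc3: +8 =28
r15=1111 pc4: +16 =44
r16=10000 pc1: +2 =46
r17=10001 pc2: +4 =50
r18=10010 pc2: +4 =54
r19=10011 pc3: +8 =62
r20=10100 pc2: +4 =66
r21=10101 pc3: +8 =74
r22=10110 pc3: +8 =82

Answer: 82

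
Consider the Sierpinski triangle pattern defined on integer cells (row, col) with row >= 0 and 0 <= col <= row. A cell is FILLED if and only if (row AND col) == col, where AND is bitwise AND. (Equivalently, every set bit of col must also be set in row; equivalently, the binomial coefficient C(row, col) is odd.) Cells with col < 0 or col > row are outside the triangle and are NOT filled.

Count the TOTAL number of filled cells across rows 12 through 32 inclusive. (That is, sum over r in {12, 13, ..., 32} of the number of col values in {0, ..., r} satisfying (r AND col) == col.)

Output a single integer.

Answer: 200

Derivation:
r12=1100 pc2: +4 =4
r13=1101 pc3: +8 =12
r14=1110 pc3: +8 =20
r15=1111 pc4: +16 =36
r16=10000 pc1: +2 =38
r17=10001 pc2: +4 =42
r18=10010 pc2: +4 =46
r19=10011 pc3: +8 =54
r20=10100 pc2: +4 =58
r21=10101 pc3: +8 =66
r22=10110 pc3: +8 =74
r23=10111 pc4: +16 =90
r24=11000 pc2: +4 =94
r25=11001 pc3: +8 =102
r26=11010 pc3: +8 =110
r27=11011 pc4: +16 =126
r28=11100 pc3: +8 =134
r29=11101 pc4: +16 =150
r30=11110 pc4: +16 =166
r31=11111 pc5: +32 =198
r32=100000 pc1: +2 =200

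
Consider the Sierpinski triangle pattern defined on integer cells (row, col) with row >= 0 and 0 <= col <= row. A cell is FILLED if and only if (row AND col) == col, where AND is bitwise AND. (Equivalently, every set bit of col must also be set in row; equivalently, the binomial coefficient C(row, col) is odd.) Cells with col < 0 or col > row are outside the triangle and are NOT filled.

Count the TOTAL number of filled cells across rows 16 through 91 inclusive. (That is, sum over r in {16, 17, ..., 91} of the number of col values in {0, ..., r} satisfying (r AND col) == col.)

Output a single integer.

r16=10000 pc1: +2 =2
r17=10001 pc2: +4 =6
r18=10010 pc2: +4 =10
r19=10011 pc3: +8 =18
r20=10100 pc2: +4 =22
r21=10101 pc3: +8 =30
r22=10110 pc3: +8 =38
r23=10111 pc4: +16 =54
r24=11000 pc2: +4 =58
r25=11001 pc3: +8 =66
r26=11010 pc3: +8 =74
r27=11011 pc4: +16 =90
r28=11100 pc3: +8 =98
r29=11101 pc4: +16 =114
r30=11110 pc4: +16 =130
r31=11111 pc5: +32 =162
r32=100000 pc1: +2 =164
r33=100001 pc2: +4 =168
r34=100010 pc2: +4 =172
r35=100011 pc3: +8 =180
r36=100100 pc2: +4 =184
r37=100101 pc3: +8 =192
r38=100110 pc3: +8 =200
r39=100111 pc4: +16 =216
r40=101000 pc2: +4 =220
r41=101001 pc3: +8 =228
r42=101010 pc3: +8 =236
r43=101011 pc4: +16 =252
r44=101100 pc3: +8 =260
r45=101101 pc4: +16 =276
r46=101110 pc4: +16 =292
r47=101111 pc5: +32 =324
r48=110000 pc2: +4 =328
r49=110001 pc3: +8 =336
r50=110010 pc3: +8 =344
r51=110011 pc4: +16 =360
r52=110100 pc3: +8 =368
r53=110101 pc4: +16 =384
r54=110110 pc4: +16 =400
r55=110111 pc5: +32 =432
r56=111000 pc3: +8 =440
r57=111001 pc4: +16 =456
r58=111010 pc4: +16 =472
r59=111011 pc5: +32 =504
r60=111100 pc4: +16 =520
r61=111101 pc5: +32 =552
r62=111110 pc5: +32 =584
r63=111111 pc6: +64 =648
r64=1000000 pc1: +2 =650
r65=1000001 pc2: +4 =654
r66=1000010 pc2: +4 =658
r67=1000011 pc3: +8 =666
r68=1000100 pc2: +4 =670
r69=1000101 pc3: +8 =678
r70=1000110 pc3: +8 =686
r71=1000111 pc4: +16 =702
r72=1001000 pc2: +4 =706
r73=1001001 pc3: +8 =714
r74=1001010 pc3: +8 =722
r75=1001011 pc4: +16 =738
r76=1001100 pc3: +8 =746
r77=1001101 pc4: +16 =762
r78=1001110 pc4: +16 =778
r79=1001111 pc5: +32 =810
r80=1010000 pc2: +4 =814
r81=1010001 pc3: +8 =822
r82=1010010 pc3: +8 =830
r83=1010011 pc4: +16 =846
r84=1010100 pc3: +8 =854
r85=1010101 pc4: +16 =870
r86=1010110 pc4: +16 =886
r87=1010111 pc5: +32 =918
r88=1011000 pc3: +8 =926
r89=1011001 pc4: +16 =942
r90=1011010 pc4: +16 =958
r91=1011011 pc5: +32 =990

Answer: 990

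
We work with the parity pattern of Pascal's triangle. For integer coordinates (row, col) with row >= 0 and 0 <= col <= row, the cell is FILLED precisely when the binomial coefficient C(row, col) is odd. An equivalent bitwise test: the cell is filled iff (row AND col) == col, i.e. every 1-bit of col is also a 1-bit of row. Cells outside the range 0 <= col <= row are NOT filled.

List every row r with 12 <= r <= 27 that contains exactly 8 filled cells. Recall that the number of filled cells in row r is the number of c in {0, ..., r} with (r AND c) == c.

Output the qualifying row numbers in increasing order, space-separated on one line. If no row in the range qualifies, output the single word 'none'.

Row r has 2^popcount(r) filled cells, so we need popcount(r) = log2(8) = 3.
Scan r = 12..27 and keep those with exactly 3 one-bits:
r=12=1100 popcount=2 -> skip
r=13=1101 popcount=3 -> KEEP
r=14=1110 popcount=3 -> KEEP
r=15=1111 popcount=4 -> skip
r=16=10000 popcount=1 -> skip
r=17=10001 popcount=2 -> skip
r=18=10010 popcount=2 -> skip
r=19=10011 popcount=3 -> KEEP
r=20=10100 popcount=2 -> skip
r=21=10101 popcount=3 -> KEEP
r=22=10110 popcount=3 -> KEEP
r=23=10111 popcount=4 -> skip
r=24=11000 popcount=2 -> skip
r=25=11001 popcount=3 -> KEEP
r=26=11010 popcount=3 -> KEEP
r=27=11011 popcount=4 -> skip
Kept rows: 13 14 19 21 22 25 26

Answer: 13 14 19 21 22 25 26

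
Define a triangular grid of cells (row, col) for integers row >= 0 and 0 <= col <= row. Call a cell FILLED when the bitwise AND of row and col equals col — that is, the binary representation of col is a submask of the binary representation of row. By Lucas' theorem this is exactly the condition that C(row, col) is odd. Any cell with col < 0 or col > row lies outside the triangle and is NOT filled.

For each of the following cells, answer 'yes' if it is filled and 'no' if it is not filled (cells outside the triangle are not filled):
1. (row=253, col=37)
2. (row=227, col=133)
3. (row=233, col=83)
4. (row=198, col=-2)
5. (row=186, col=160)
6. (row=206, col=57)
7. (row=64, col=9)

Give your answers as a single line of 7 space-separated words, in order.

Answer: yes no no no yes no no

Derivation:
(253,37): row=0b11111101, col=0b100101, row AND col = 0b100101 = 37; 37 == 37 -> filled
(227,133): row=0b11100011, col=0b10000101, row AND col = 0b10000001 = 129; 129 != 133 -> empty
(233,83): row=0b11101001, col=0b1010011, row AND col = 0b1000001 = 65; 65 != 83 -> empty
(198,-2): col outside [0, 198] -> not filled
(186,160): row=0b10111010, col=0b10100000, row AND col = 0b10100000 = 160; 160 == 160 -> filled
(206,57): row=0b11001110, col=0b111001, row AND col = 0b1000 = 8; 8 != 57 -> empty
(64,9): row=0b1000000, col=0b1001, row AND col = 0b0 = 0; 0 != 9 -> empty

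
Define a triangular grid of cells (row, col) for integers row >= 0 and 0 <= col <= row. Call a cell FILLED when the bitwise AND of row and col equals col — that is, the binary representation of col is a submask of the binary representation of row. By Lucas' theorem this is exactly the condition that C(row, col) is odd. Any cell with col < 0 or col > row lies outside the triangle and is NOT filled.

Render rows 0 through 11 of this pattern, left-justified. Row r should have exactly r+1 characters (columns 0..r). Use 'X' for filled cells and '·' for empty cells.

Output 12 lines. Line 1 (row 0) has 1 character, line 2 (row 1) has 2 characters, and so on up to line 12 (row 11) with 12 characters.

r0=0: X
r1=1: XX
r2=10: X·X
r3=11: XXXX
r4=100: X···X
r5=101: XX··XX
r6=110: X·X·X·X
r7=111: XXXXXXXX
r8=1000: X·······X
r9=1001: XX······XX
r10=1010: X·X·····X·X
r11=1011: XXXX····XXXX

Answer: X
XX
X·X
XXXX
X···X
XX··XX
X·X·X·X
XXXXXXXX
X·······X
XX······XX
X·X·····X·X
XXXX····XXXX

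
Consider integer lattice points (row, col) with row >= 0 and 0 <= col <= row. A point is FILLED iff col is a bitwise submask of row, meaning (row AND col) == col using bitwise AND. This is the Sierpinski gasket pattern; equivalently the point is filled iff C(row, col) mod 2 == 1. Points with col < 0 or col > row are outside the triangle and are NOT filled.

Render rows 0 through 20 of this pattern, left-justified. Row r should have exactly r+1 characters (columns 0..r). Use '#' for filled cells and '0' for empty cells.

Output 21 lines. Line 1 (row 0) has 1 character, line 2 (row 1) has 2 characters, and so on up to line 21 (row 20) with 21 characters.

r0=0: #
r1=1: ##
r2=10: #0#
r3=11: ####
r4=100: #000#
r5=101: ##00##
r6=110: #0#0#0#
r7=111: ########
r8=1000: #0000000#
r9=1001: ##000000##
r10=1010: #0#00000#0#
r11=1011: ####0000####
r12=1100: #000#000#000#
r13=1101: ##00##00##00##
r14=1110: #0#0#0#0#0#0#0#
r15=1111: ################
r16=10000: #000000000000000#
r17=10001: ##00000000000000##
r18=10010: #0#0000000000000#0#
r19=10011: ####000000000000####
r20=10100: #000#00000000000#000#

Answer: #
##
#0#
####
#000#
##00##
#0#0#0#
########
#0000000#
##000000##
#0#00000#0#
####0000####
#000#000#000#
##00##00##00##
#0#0#0#0#0#0#0#
################
#000000000000000#
##00000000000000##
#0#0000000000000#0#
####000000000000####
#000#00000000000#000#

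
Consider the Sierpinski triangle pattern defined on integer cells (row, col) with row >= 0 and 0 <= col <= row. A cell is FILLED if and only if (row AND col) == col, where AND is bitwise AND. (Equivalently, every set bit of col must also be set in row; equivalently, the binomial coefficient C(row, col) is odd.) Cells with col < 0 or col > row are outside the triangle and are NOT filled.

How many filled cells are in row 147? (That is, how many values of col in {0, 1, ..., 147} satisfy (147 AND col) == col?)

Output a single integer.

Answer: 16

Derivation:
147 in binary = 10010011
popcount(147) = number of 1-bits in 10010011 = 4
A col c satisfies (147 AND c) == c iff every set bit of c is also set in 147; each of the 4 set bits of 147 can independently be on or off in c.
count = 2^4 = 16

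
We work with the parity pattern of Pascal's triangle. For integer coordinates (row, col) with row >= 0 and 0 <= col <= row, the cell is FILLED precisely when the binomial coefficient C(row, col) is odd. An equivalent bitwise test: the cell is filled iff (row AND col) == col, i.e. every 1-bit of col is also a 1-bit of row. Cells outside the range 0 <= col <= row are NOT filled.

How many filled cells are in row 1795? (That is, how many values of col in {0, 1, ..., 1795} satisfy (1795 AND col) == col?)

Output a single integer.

Answer: 32

Derivation:
1795 in binary = 11100000011
popcount(1795) = number of 1-bits in 11100000011 = 5
A col c satisfies (1795 AND c) == c iff every set bit of c is also set in 1795; each of the 5 set bits of 1795 can independently be on or off in c.
count = 2^5 = 32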